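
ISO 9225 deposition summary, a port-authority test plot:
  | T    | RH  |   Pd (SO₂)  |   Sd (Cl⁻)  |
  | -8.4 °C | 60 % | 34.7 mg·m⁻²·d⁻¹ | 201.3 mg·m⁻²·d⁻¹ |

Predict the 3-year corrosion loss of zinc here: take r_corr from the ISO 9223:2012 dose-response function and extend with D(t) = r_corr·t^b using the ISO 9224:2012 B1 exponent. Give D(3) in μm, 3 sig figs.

D(3) = 1.87 μm

zinc: temperature factor f = +0.038·(-18.4) = -0.6992
  Pd branch = 0.0129·Pd^0.44·e^(0.046·RH+f) = 0.4823 μm/a
  Sd branch = 0.0175·Sd^0.57·e^(0.008·RH+0.085·T) = 0.2848 μm/a
  r_corr = 0.4823 + 0.2848 = 0.7672 μm/a
Power-law: D(3) = r_corr · 3^0.813
  D(3) = 0.7672 × 3^0.813 = 0.7672 × 2.443 = 1.874 μm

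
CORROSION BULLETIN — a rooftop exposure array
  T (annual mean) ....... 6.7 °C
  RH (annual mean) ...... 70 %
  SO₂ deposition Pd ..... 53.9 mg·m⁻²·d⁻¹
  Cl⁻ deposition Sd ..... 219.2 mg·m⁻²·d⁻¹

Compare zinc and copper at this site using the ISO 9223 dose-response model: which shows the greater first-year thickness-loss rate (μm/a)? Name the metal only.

zinc: T≤10 °C ⇒ hinge +0.038·(6.7−10) = -0.1254
  sulphur-dioxide contribution → 1.646 μm/a
  chloride contribution → 1.169 μm/a
  ⇒ r_corr(zinc) = 2.815 μm/a
copper: f(T) = +0.126·(T−10) [T≤10 °C] = -0.4158
  sulphur-dioxide contribution → 0.6131 μm/a
  chloride contribution → 0.7581 μm/a
  ⇒ r_corr(copper) = 1.371 μm/a
Ordering by μm/a: zinc (2.82) > copper (1.37)

zinc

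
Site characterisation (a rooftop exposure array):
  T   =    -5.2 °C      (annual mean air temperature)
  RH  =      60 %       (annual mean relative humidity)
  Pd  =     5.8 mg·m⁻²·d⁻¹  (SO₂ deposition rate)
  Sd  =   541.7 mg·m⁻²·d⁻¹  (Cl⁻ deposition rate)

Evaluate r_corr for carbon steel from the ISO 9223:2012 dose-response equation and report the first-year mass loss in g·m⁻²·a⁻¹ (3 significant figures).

carbon steel: temperature factor f = +0.150·(-15.2) = -2.2800
  Pd branch = 1.77·Pd^0.52·e^(0.02·RH+f) = 1.499 μm/a
  Cl⁻ term: 0.102·541.7^0.62·exp(0.033·60+0.04·-5.2) = 29.72
  sum: 1.499 + 29.72 → r_corr = 31.22 μm/a
Convert to mass loss: 31.22 μm/a × 7.85 g/cm³ = 245.1 g·m⁻²·a⁻¹

r_corr = 245 g·m⁻²·a⁻¹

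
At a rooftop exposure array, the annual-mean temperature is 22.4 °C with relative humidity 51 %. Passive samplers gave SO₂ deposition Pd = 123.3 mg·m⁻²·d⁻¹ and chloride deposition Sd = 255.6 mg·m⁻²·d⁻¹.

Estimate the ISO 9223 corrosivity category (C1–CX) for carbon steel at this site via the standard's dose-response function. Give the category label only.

carbon steel: f(T) = -0.054·(T−10) [T>10 °C] = -0.6696
  sulphur-dioxide contribution → 30.72 μm/a
  chloride contribution → 41.82 μm/a
  ⇒ r_corr(carbon steel) = 72.54 μm/a
ISO 9223 Table 2 (carbon steel): 50 < 72.5 ≤ 80 μm/a ⇒ C4

C4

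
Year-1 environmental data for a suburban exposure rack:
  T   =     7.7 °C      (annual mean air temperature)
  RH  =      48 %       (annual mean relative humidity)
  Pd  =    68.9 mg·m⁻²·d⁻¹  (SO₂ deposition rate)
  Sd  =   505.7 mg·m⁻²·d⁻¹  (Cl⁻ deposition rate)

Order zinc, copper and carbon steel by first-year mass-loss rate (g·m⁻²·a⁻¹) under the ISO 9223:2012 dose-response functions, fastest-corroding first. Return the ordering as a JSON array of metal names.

["carbon steel", "zinc", "copper"]

zinc: temperature factor f = +0.038·(-2.3) = -0.0874
  SO₂ term: 0.0129·68.9^0.44·exp(0.046·48-0.0874) = 0.6924
  Cl⁻ term: 0.0175·505.7^0.57·exp(0.008·48+0.085·7.7) = 1.719
  sum: 0.6924 + 1.719 → r_corr = 2.411 μm/a
  mass loss = 2.411 μm/a × 7.14 g/cm³ = 17.22 g·m⁻²·a⁻¹
copper: temperature factor f = +0.126·(-2.3) = -0.2898
  Pd branch = 0.0053·Pd^0.26·e^(0.059·RH+f) = 0.2024 μm/a
  Sd branch = 0.01025·Sd^0.27·e^(0.036·RH+0.049·T) = 0.452 μm/a
  r_corr = 0.2024 + 0.452 = 0.6544 μm/a
  mass loss = 0.6544 μm/a × 8.96 g/cm³ = 5.863 g·m⁻²·a⁻¹
carbon steel: T≤10 °C ⇒ hinge +0.150·(7.7−10) = -0.3450
  Pd branch = 1.77·Pd^0.52·e^(0.02·RH+f) = 29.58 μm/a
  Sd branch = 0.102·Sd^0.62·e^(0.033·RH+0.04·T) = 32.11 μm/a
  r_corr = 29.58 + 32.11 = 61.69 μm/a
  mass loss = 61.69 μm/a × 7.85 g/cm³ = 484.3 g·m⁻²·a⁻¹
Ordering by g·m⁻²·a⁻¹: carbon steel (484) > zinc (17.2) > copper (5.86)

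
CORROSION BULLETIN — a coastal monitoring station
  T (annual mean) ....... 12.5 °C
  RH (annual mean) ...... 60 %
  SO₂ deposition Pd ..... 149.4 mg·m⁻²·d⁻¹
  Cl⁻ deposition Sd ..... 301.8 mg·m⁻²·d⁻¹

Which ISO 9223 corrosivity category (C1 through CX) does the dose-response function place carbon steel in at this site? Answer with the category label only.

carbon steel: f(T) = -0.054·(T−10) [T>10 °C] = -0.1350
  Pd branch = 1.77·Pd^0.52·e^(0.02·RH+f) = 69.37 μm/a
  Sd branch = 0.102·Sd^0.62·e^(0.033·RH+0.04·T) = 41.98 μm/a
  sum: 69.37 + 41.98 → r_corr = 111.4 μm/a
111 μm/a falls in (80, 200] for carbon steel → category C5

C5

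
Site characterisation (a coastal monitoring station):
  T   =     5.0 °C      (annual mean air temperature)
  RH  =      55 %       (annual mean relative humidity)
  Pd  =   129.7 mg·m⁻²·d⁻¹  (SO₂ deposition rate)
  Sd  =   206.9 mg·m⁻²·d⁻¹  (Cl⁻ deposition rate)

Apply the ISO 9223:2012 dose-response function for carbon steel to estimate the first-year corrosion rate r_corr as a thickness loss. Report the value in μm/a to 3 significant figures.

carbon steel: f(T) = +0.150·(T−10) [T≤10 °C] = -0.7500
  SO₂ term: 1.77·129.7^0.52·exp(0.02·55-0.7500) = 31.53
  Sd branch = 0.102·Sd^0.62·e^(0.033·RH+0.04·T) = 20.87 μm/a
  sum: 31.53 + 20.87 → r_corr = 52.4 μm/a

r_corr = 52.4 μm/a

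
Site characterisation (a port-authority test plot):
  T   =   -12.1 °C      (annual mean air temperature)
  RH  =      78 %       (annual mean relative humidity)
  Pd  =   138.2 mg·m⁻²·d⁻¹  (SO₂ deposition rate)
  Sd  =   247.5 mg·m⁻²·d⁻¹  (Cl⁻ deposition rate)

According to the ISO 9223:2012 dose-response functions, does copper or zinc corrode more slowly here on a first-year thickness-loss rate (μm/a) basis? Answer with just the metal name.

copper

copper: T≤10 °C ⇒ hinge +0.126·(-12.1−10) = -2.7846
  sulphur-dioxide contribution → 0.1175 μm/a
  chloride contribution → 0.4159 μm/a
  total first-year rate 0.5334 μm/a
zinc: f(T) = +0.038·(T−10) [T≤10 °C] = -0.8398
  sulphur-dioxide contribution → 1.762 μm/a
  chloride contribution → 0.2702 μm/a
  total first-year rate 2.032 μm/a
Ordering by μm/a: zinc (2.03) > copper (0.533)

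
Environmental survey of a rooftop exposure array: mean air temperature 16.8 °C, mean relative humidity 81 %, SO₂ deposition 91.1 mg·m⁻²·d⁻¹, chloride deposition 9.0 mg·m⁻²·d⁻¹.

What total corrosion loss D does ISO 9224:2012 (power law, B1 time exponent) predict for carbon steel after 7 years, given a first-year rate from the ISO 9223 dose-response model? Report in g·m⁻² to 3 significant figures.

D(7) = 1.65e+03 g·m⁻²

carbon steel: f(T) = -0.054·(T−10) [T>10 °C] = -0.3672
  sulphur-dioxide contribution → 64.72 μm/a
  chloride contribution → 11.3 μm/a
  total first-year rate 76.01 μm/a
Power-law: D(7) = r_corr · 7^0.523
  D(7) = 76.01 × 7^0.523 = 76.01 × 2.767 = 210.3 μm
  Mass loss = 210.3 μm × 7.85 g/cm³ = 1651 g·m⁻²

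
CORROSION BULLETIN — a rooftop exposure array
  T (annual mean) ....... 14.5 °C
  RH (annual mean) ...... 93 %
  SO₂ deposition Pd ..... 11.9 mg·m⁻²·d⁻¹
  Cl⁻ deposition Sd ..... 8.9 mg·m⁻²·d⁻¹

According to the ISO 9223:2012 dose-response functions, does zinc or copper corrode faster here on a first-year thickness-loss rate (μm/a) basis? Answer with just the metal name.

zinc: T>10 °C ⇒ hinge -0.071·(14.5−10) = -0.3195
  SO₂ term: 0.0129·11.9^0.44·exp(0.046·93-0.3195) = 2.009
  Cl⁻ term: 0.0175·8.9^0.57·exp(0.008·93+0.085·14.5) = 0.4391
  sum: 2.009 + 0.4391 → r_corr = 2.448 μm/a
copper: f(T) = -0.080·(T−10) [T>10 °C] = -0.3600
  Pd branch = 0.0053·Pd^0.26·e^(0.059·RH+f) = 1.7 μm/a
  Cl⁻ term: 0.01025·8.9^0.27·exp(0.036·93+0.049·14.5) = 1.071
  r_corr = 1.7 + 1.071 = 2.771 μm/a
Ordering by μm/a: copper (2.77) > zinc (2.45)

copper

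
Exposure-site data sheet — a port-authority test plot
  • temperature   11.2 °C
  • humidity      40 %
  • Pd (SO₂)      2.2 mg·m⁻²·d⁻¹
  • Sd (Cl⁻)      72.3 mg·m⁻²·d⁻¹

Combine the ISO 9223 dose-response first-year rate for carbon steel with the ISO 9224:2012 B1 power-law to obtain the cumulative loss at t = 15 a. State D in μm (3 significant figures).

D(15) = 57.9 μm

carbon steel: temperature factor f = -0.054·(1.2) = -0.0648
  Pd branch = 1.77·Pd^0.52·e^(0.02·RH+f) = 5.563 μm/a
  Sd branch = 0.102·Sd^0.62·e^(0.033·RH+0.04·T) = 8.494 μm/a
  sum: 5.563 + 8.494 → r_corr = 14.06 μm/a
Long-term exponent b (ISO 9224 Table 2, B1) = 0.523
  D(15) = 14.06 × 15^0.523 = 14.06 × 4.122 = 57.94 μm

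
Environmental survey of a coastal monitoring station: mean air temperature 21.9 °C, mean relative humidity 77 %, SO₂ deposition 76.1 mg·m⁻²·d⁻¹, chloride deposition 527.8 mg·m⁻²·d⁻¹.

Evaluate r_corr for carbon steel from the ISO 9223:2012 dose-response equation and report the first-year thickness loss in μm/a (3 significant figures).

r_corr = 193 μm/a

carbon steel: f(T) = -0.054·(T−10) [T>10 °C] = -0.6426
  Pd branch = 1.77·Pd^0.52·e^(0.02·RH+f) = 41.31 μm/a
  Sd branch = 0.102·Sd^0.62·e^(0.033·RH+0.04·T) = 151.5 μm/a
  sum: 41.31 + 151.5 → r_corr = 192.8 μm/a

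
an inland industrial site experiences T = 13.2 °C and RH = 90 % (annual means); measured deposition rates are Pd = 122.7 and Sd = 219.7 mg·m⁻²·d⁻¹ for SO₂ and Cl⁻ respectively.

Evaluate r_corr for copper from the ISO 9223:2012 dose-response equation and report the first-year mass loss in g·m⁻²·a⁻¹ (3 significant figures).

r_corr = 45.2 g·m⁻²·a⁻¹

copper: T>10 °C ⇒ hinge -0.080·(13.2−10) = -0.2560
  sulphur-dioxide contribution → 2.899 μm/a
  chloride contribution → 2.143 μm/a
  ⇒ r_corr(copper) = 5.042 μm/a
Convert to mass loss: 5.042 μm/a × 8.96 g/cm³ = 45.18 g·m⁻²·a⁻¹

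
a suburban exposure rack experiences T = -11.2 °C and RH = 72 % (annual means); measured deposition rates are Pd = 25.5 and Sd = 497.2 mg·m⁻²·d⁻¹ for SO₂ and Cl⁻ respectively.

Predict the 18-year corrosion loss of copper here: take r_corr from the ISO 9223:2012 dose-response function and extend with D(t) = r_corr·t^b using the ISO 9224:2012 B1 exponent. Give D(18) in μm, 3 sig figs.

copper: T≤10 °C ⇒ hinge +0.126·(-11.2−10) = -2.6712
  SO₂ term: 0.0053·25.5^0.26·exp(0.059·72-2.6712) = 0.05953
  Sd branch = 0.01025·Sd^0.27·e^(0.036·RH+0.049·T) = 0.4228 μm/a
  r_corr = 0.05953 + 0.4228 = 0.4823 μm/a
ISO 9224: D(t) = r_corr · t^b with b = 0.667 (copper, B1)
  D(18) = 0.4823 × 18^0.667 = 0.4823 × 6.875 = 3.316 μm

D(18) = 3.32 μm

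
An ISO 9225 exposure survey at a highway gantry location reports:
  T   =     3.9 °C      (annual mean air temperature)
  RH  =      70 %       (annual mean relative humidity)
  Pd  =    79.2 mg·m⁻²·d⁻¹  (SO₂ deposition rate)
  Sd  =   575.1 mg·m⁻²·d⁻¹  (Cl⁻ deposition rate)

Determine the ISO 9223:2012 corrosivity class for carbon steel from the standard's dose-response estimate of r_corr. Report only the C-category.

carbon steel: f(T) = +0.150·(T−10) [T≤10 °C] = -0.9150
  SO₂ term: 1.77·79.2^0.52·exp(0.02·70-0.9150) = 27.92
  Cl⁻ term: 0.102·575.1^0.62·exp(0.033·70+0.04·3.9) = 61.75
  r_corr = 27.92 + 61.75 = 89.67 μm/a
Category bounds: 80…200 μm/a bracket r_corr ⇒ C5

C5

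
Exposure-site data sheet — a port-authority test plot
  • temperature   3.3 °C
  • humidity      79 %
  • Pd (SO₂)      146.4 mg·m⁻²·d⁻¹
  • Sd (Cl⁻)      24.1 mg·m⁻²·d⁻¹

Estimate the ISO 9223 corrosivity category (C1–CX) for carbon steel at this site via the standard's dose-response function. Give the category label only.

carbon steel: temperature factor f = +0.150·(-6.7) = -1.0050
  SO₂ term: 1.77·146.4^0.52·exp(0.02·79-1.0050) = 42.05
  Cl⁻ term: 0.102·24.1^0.62·exp(0.033·79+0.04·3.3) = 11.35
  r_corr = 42.05 + 11.35 = 53.4 μm/a
ISO 9223 Table 2 (carbon steel): 50 < 53.4 ≤ 80 μm/a ⇒ C4

C4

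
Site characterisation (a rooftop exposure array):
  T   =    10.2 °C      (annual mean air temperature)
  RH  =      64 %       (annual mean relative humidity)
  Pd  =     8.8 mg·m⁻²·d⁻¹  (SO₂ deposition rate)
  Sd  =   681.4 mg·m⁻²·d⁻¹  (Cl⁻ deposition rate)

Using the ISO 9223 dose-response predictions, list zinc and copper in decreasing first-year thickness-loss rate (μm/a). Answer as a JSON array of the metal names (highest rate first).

zinc: temperature factor f = -0.071·(0.2) = -0.0142
  sulphur-dioxide contribution → 0.6289 μm/a
  chloride contribution → 2.864 μm/a
  ⇒ r_corr(zinc) = 3.493 μm/a
copper: f(T) = -0.080·(T−10) [T>10 °C] = -0.0160
  sulphur-dioxide contribution → 0.4007 μm/a
  chloride contribution → 0.985 μm/a
  total first-year rate 1.386 μm/a
Ordering by μm/a: zinc (3.49) > copper (1.39)

["zinc", "copper"]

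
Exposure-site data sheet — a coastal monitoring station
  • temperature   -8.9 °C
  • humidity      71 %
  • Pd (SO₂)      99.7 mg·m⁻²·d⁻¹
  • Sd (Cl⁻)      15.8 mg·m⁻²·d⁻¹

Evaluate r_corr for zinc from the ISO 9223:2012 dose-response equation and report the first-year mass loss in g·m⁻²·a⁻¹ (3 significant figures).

zinc: temperature factor f = +0.038·(-18.9) = -0.7182
  SO₂ term: 0.0129·99.7^0.44·exp(0.046·71-0.7182) = 1.249
  Cl⁻ term: 0.0175·15.8^0.57·exp(0.008·71+0.085·-8.9) = 0.06989
  sum: 1.249 + 0.06989 → r_corr = 1.319 μm/a
Convert to mass loss: 1.319 μm/a × 7.14 g/cm³ = 9.416 g·m⁻²·a⁻¹

r_corr = 9.42 g·m⁻²·a⁻¹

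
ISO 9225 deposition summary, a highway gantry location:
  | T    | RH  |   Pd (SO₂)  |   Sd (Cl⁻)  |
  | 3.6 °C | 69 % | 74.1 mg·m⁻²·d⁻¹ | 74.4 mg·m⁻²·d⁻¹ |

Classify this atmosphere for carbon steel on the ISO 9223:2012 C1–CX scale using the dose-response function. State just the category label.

carbon steel: temperature factor f = +0.150·(-6.4) = -0.9600
  SO₂ term: 1.77·74.1^0.52·exp(0.02·69-0.9600) = 25.27
  Cl⁻ term: 0.102·74.4^0.62·exp(0.033·69+0.04·3.6) = 16.61
  sum: 25.27 + 16.61 → r_corr = 41.89 μm/a
41.9 μm/a falls in (25, 50] for carbon steel → category C3

C3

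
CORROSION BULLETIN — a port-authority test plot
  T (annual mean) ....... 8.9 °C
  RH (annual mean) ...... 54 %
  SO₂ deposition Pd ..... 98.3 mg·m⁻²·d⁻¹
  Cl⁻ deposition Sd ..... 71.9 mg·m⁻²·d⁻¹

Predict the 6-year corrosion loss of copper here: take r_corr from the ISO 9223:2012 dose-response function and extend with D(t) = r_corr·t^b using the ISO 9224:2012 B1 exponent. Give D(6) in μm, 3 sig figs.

D(6) = 2.38 μm

copper: T≤10 °C ⇒ hinge +0.126·(8.9−10) = -0.1386
  SO₂ term: 0.0053·98.3^0.26·exp(0.059·54-0.1386) = 0.368
  Cl⁻ term: 0.01025·71.9^0.27·exp(0.036·54+0.049·8.9) = 0.3513
  r_corr = 0.368 + 0.3513 = 0.7193 μm/a
Power-law: D(6) = r_corr · 6^0.667
  D(6) = 0.7193 × 6^0.667 = 0.7193 × 3.304 = 2.376 μm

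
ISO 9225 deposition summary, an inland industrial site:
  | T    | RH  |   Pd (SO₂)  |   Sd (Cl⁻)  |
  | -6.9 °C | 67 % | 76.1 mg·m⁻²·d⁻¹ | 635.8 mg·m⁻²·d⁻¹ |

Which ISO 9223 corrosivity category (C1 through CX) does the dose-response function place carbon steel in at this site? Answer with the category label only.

C3

carbon steel: f(T) = +0.150·(T−10) [T≤10 °C] = -2.5350
  SO₂ term: 1.77·76.1^0.52·exp(0.02·67-2.5350) = 5.097
  Sd branch = 0.102·Sd^0.62·e^(0.033·RH+0.04·T) = 38.64 μm/a
  sum: 5.097 + 38.64 → r_corr = 43.74 μm/a
Category bounds: 25…50 μm/a bracket r_corr ⇒ C3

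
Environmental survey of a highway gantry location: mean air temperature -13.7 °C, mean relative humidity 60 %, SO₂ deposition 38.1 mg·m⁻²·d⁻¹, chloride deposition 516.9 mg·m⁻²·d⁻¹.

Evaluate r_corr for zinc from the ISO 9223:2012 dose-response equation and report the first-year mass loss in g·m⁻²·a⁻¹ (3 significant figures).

zinc: f(T) = +0.038·(T−10) [T≤10 °C] = -0.9006
  sulphur-dioxide contribution → 0.4109 μm/a
  chloride contribution → 0.3107 μm/a
  ⇒ r_corr(zinc) = 0.7216 μm/a
Convert to mass loss: 0.7216 μm/a × 7.14 g/cm³ = 5.152 g·m⁻²·a⁻¹

r_corr = 5.15 g·m⁻²·a⁻¹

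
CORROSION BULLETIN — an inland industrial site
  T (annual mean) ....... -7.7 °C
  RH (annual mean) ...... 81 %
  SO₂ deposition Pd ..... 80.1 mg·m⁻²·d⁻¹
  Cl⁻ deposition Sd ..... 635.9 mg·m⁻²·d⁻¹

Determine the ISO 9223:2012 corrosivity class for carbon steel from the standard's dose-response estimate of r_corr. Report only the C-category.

carbon steel: temperature factor f = +0.150·(-17.7) = -2.6550
  sulphur-dioxide contribution → 6.143 μm/a
  chloride contribution → 59.4 μm/a
  ⇒ r_corr(carbon steel) = 65.55 μm/a
ISO 9223 Table 2 (carbon steel): 50 < 65.5 ≤ 80 μm/a ⇒ C4

C4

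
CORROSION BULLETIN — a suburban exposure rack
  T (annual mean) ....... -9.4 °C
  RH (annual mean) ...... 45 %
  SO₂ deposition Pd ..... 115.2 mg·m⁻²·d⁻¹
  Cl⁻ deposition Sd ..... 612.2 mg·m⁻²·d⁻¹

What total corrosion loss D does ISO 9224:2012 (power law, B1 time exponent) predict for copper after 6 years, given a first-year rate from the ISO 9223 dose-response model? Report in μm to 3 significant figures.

copper: temperature factor f = +0.126·(-19.4) = -2.4444
  sulphur-dioxide contribution → 0.02248 μm/a
  chloride contribution → 0.1848 μm/a
  ⇒ r_corr(copper) = 0.2073 μm/a
Power-law: D(6) = r_corr · 6^0.667
  D(6) = 0.2073 × 6^0.667 = 0.2073 × 3.304 = 0.6848 μm

D(6) = 0.685 μm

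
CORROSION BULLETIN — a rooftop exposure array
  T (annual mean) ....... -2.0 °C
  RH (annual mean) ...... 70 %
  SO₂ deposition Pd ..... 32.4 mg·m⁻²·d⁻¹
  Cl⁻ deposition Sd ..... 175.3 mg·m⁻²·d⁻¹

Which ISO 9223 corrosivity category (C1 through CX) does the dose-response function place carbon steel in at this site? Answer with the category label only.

C3

carbon steel: temperature factor f = +0.150·(-12.0) = -1.8000
  Pd branch = 1.77·Pd^0.52·e^(0.02·RH+f) = 7.24 μm/a
  Sd branch = 0.102·Sd^0.62·e^(0.033·RH+0.04·T) = 23.35 μm/a
  sum: 7.24 + 23.35 → r_corr = 30.59 μm/a
ISO 9223 Table 2 (carbon steel): 25 < 30.6 ≤ 50 μm/a ⇒ C3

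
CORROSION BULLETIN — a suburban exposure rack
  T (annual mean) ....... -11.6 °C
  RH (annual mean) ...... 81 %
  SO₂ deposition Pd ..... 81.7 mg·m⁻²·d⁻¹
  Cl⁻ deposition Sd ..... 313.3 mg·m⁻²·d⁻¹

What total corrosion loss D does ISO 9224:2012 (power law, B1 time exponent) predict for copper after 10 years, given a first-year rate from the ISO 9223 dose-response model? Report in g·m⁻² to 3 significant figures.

copper: f(T) = +0.126·(T−10) [T≤10 °C] = -2.7216
  sulphur-dioxide contribution → 0.1303 μm/a
  chloride contribution → 0.506 μm/a
  total first-year rate 0.6363 μm/a
Long-term exponent b (ISO 9224 Table 2, B1) = 0.667
  D(10) = 0.6363 × 10^0.667 = 0.6363 × 4.645 = 2.956 μm
  Mass loss = 2.956 μm × 8.96 g/cm³ = 26.49 g·m⁻²

D(10) = 26.5 g·m⁻²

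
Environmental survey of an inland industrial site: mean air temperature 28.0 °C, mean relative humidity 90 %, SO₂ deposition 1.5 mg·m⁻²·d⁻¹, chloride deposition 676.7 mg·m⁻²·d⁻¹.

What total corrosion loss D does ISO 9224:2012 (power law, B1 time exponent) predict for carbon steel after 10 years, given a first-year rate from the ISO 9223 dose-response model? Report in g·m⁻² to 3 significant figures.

D(10) = 9.20e+03 g·m⁻²

carbon steel: T>10 °C ⇒ hinge -0.054·(28.0−10) = -0.9720
  SO₂ term: 1.77·1.5^0.52·exp(0.02·90-0.9720) = 5.002
  Cl⁻ term: 0.102·676.7^0.62·exp(0.033·90+0.04·28.0) = 346.5
  sum: 5.002 + 346.5 → r_corr = 351.5 μm/a
Long-term exponent b (ISO 9224 Table 2, B1) = 0.523
  D(10) = 351.5 × 10^0.523 = 351.5 × 3.334 = 1172 μm
  Mass loss = 1172 μm × 7.85 g/cm³ = 9200 g·m⁻²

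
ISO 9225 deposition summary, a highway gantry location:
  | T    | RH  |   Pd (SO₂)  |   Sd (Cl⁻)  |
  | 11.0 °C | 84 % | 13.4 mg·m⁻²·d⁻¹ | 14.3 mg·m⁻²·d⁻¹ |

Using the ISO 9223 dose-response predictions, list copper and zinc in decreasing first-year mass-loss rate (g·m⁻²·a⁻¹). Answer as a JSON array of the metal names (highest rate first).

["copper", "zinc"]

copper: f(T) = -0.080·(T−10) [T>10 °C] = -0.0800
  Pd branch = 0.0053·Pd^0.26·e^(0.059·RH+f) = 1.364 μm/a
  Cl⁻ term: 0.01025·14.3^0.27·exp(0.036·84+0.049·11.0) = 0.7414
  r_corr = 1.364 + 0.7414 = 2.106 μm/a
  mass loss = 2.106 μm/a × 8.96 g/cm³ = 18.87 g·m⁻²·a⁻¹
zinc: T>10 °C ⇒ hinge -0.071·(11.0−10) = -0.0710
  Pd branch = 0.0129·Pd^0.44·e^(0.046·RH+f) = 1.794 μm/a
  Sd branch = 0.0175·Sd^0.57·e^(0.008·RH+0.085·T) = 0.3976 μm/a
  sum: 1.794 + 0.3976 → r_corr = 2.192 μm/a
  mass loss = 2.192 μm/a × 7.14 g/cm³ = 15.65 g·m⁻²·a⁻¹
Ordering by g·m⁻²·a⁻¹: copper (18.9) > zinc (15.6)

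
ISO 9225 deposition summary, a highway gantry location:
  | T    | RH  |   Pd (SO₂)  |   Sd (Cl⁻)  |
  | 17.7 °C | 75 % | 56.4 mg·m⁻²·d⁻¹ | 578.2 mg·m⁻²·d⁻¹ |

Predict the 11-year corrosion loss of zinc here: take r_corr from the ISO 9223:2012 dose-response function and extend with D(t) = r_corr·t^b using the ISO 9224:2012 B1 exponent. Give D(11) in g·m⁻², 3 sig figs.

D(11) = 340 g·m⁻²

zinc: temperature factor f = -0.071·(7.7) = -0.5467
  Pd branch = 0.0129·Pd^0.44·e^(0.046·RH+f) = 1.387 μm/a
  Cl⁻ term: 0.0175·578.2^0.57·exp(0.008·75+0.085·17.7) = 5.388
  sum: 1.387 + 5.388 → r_corr = 6.774 μm/a
Power-law: D(11) = r_corr · 11^0.813
  D(11) = 6.774 × 11^0.813 = 6.774 × 7.025 = 47.59 μm
  Mass loss = 47.59 μm × 7.14 g/cm³ = 339.8 g·m⁻²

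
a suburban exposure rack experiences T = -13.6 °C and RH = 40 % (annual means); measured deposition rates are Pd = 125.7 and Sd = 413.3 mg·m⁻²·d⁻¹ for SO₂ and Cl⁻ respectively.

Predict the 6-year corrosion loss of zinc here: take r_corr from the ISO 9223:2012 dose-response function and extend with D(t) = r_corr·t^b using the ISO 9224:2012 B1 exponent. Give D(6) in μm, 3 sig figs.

D(6) = 2.20 μm

zinc: T≤10 °C ⇒ hinge +0.038·(-13.6−10) = -0.8968
  Pd branch = 0.0129·Pd^0.44·e^(0.046·RH+f) = 0.2779 μm/a
  Cl⁻ term: 0.0175·413.3^0.57·exp(0.008·40+0.085·-13.6) = 0.2351
  r_corr = 0.2779 + 0.2351 = 0.513 μm/a
Long-term exponent b (ISO 9224 Table 2, B1) = 0.813
  D(6) = 0.513 × 6^0.813 = 0.513 × 4.292 = 2.202 μm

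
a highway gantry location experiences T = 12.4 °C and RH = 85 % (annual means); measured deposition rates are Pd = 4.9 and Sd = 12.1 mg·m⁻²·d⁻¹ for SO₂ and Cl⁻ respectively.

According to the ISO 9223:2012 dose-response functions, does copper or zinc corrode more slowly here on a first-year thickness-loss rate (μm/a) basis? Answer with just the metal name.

zinc

copper: temperature factor f = -0.080·(2.4) = -0.1920
  Pd branch = 0.0053·Pd^0.26·e^(0.059·RH+f) = 0.9962 μm/a
  Cl⁻ term: 0.01025·12.1^0.27·exp(0.036·85+0.049·12.4) = 0.7869
  r_corr = 0.9962 + 0.7869 = 1.783 μm/a
zinc: f(T) = -0.071·(T−10) [T>10 °C] = -0.1704
  Pd branch = 0.0129·Pd^0.44·e^(0.046·RH+f) = 1.092 μm/a
  Sd branch = 0.0175·Sd^0.57·e^(0.008·RH+0.085·T) = 0.4105 μm/a
  sum: 1.092 + 0.4105 → r_corr = 1.503 μm/a
Ordering by μm/a: copper (1.78) > zinc (1.5)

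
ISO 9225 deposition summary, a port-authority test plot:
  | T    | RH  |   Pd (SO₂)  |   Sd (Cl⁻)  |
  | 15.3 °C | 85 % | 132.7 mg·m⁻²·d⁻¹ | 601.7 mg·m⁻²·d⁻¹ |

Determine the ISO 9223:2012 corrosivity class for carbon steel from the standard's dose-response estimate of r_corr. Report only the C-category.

CX

carbon steel: T>10 °C ⇒ hinge -0.054·(15.3−10) = -0.2862
  SO₂ term: 1.77·132.7^0.52·exp(0.02·85-0.2862) = 92.44
  Cl⁻ term: 0.102·601.7^0.62·exp(0.033·85+0.04·15.3) = 164.4
  sum: 92.44 + 164.4 → r_corr = 256.8 μm/a
257 μm/a falls in (200, 700] for carbon steel → category CX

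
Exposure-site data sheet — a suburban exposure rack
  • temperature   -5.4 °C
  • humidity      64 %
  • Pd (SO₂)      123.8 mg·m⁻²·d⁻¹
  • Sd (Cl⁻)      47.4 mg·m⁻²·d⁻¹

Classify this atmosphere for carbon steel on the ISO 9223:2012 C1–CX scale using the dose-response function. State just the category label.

carbon steel: T≤10 °C ⇒ hinge +0.150·(-5.4−10) = -2.3100
  SO₂ term: 1.77·123.8^0.52·exp(0.02·64-2.3100) = 7.742
  Cl⁻ term: 0.102·47.4^0.62·exp(0.033·64+0.04·-5.4) = 7.43
  r_corr = 7.742 + 7.43 = 15.17 μm/a
ISO 9223 Table 2 (carbon steel): 1.3 < 15.2 ≤ 25 μm/a ⇒ C2

C2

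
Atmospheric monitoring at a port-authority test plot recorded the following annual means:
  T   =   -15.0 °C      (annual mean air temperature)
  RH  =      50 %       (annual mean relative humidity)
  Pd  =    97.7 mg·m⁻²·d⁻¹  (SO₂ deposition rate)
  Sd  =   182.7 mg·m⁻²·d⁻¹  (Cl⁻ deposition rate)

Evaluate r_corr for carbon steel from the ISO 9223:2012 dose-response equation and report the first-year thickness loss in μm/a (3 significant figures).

carbon steel: T≤10 °C ⇒ hinge +0.150·(-15.0−10) = -3.7500
  sulphur-dioxide contribution → 1.226 μm/a
  chloride contribution → 7.36 μm/a
  total first-year rate 8.586 μm/a

r_corr = 8.59 μm/a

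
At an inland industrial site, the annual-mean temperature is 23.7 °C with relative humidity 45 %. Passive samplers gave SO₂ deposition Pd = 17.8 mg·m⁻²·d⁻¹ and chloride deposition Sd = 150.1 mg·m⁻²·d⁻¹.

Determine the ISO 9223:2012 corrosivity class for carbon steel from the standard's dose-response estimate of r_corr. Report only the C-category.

carbon steel: T>10 °C ⇒ hinge -0.054·(23.7−10) = -0.7398
  sulphur-dioxide contribution → 9.285 μm/a
  chloride contribution → 25.98 μm/a
  ⇒ r_corr(carbon steel) = 35.26 μm/a
ISO 9223 Table 2 (carbon steel): 25 < 35.3 ≤ 50 μm/a ⇒ C3

C3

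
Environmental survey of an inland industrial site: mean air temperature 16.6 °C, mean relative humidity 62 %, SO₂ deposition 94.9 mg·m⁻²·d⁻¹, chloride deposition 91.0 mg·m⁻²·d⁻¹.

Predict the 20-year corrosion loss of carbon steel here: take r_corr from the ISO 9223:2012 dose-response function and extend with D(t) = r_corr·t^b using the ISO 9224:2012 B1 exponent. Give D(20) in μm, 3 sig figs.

D(20) = 339 μm

carbon steel: T>10 °C ⇒ hinge -0.054·(16.6−10) = -0.3564
  SO₂ term: 1.77·94.9^0.52·exp(0.02·62-0.3564) = 45.7
  Cl⁻ term: 0.102·91.0^0.62·exp(0.033·62+0.04·16.6) = 25.13
  sum: 45.7 + 25.13 → r_corr = 70.82 μm/a
Power-law: D(20) = r_corr · 20^0.523
  D(20) = 70.82 × 20^0.523 = 70.82 × 4.791 = 339.3 μm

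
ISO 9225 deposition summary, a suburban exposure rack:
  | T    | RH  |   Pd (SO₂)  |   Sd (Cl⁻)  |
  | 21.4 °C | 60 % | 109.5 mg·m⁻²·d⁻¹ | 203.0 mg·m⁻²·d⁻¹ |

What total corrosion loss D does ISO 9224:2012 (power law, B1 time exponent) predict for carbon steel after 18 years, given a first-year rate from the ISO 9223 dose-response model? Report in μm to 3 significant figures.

D(18) = 378 μm

carbon steel: T>10 °C ⇒ hinge -0.054·(21.4−10) = -0.6156
  SO₂ term: 1.77·109.5^0.52·exp(0.02·60-0.6156) = 36.5
  Cl⁻ term: 0.102·203.0^0.62·exp(0.033·60+0.04·21.4) = 46.87
  sum: 36.5 + 46.87 → r_corr = 83.37 μm/a
Power-law: D(18) = r_corr · 18^0.523
  D(18) = 83.37 × 18^0.523 = 83.37 × 4.534 = 378 μm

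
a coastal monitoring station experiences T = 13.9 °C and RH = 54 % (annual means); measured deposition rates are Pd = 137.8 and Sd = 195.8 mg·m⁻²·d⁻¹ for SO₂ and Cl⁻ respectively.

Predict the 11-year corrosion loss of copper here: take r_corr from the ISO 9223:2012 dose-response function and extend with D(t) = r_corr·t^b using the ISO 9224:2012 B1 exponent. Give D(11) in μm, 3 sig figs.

copper: temperature factor f = -0.080·(3.9) = -0.3120
  SO₂ term: 0.0053·137.8^0.26·exp(0.059·54-0.3120) = 0.3378
  Sd branch = 0.01025·Sd^0.27·e^(0.036·RH+0.049·T) = 0.5883 μm/a
  sum: 0.3378 + 0.5883 → r_corr = 0.9261 μm/a
ISO 9224: D(t) = r_corr · t^b with b = 0.667 (copper, B1)
  D(11) = 0.9261 × 11^0.667 = 0.9261 × 4.95 = 4.584 μm

D(11) = 4.58 μm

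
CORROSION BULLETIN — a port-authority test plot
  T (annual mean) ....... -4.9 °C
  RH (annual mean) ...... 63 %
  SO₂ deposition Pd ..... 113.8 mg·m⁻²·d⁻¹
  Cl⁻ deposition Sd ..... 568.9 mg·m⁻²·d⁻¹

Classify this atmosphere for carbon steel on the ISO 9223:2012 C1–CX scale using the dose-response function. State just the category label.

carbon steel: temperature factor f = +0.150·(-14.9) = -2.2350
  SO₂ term: 1.77·113.8^0.52·exp(0.02·63-2.2350) = 7.829
  Sd branch = 0.102·Sd^0.62·e^(0.033·RH+0.04·T) = 34.24 μm/a
  r_corr = 7.829 + 34.24 = 42.07 μm/a
Category bounds: 25…50 μm/a bracket r_corr ⇒ C3

C3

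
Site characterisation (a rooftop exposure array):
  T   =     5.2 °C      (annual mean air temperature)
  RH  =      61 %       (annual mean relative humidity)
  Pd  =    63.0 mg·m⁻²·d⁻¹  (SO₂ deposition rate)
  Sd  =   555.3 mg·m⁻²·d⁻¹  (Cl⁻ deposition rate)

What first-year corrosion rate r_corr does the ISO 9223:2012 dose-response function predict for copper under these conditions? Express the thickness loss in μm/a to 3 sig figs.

copper: temperature factor f = +0.126·(-4.8) = -0.6048
  sulphur-dioxide contribution → 0.3108 μm/a
  chloride contribution → 0.6548 μm/a
  ⇒ r_corr(copper) = 0.9656 μm/a

r_corr = 0.966 μm/a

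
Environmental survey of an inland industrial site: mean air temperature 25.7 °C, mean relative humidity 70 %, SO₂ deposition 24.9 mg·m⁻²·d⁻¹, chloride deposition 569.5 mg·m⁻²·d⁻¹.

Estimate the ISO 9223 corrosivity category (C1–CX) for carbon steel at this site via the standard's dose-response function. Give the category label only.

carbon steel: f(T) = -0.054·(T−10) [T>10 °C] = -0.8478
  sulphur-dioxide contribution → 16.36 μm/a
  chloride contribution → 146.8 μm/a
  total first-year rate 163.1 μm/a
ISO 9223 Table 2 (carbon steel): 80 < 163 ≤ 200 μm/a ⇒ C5

C5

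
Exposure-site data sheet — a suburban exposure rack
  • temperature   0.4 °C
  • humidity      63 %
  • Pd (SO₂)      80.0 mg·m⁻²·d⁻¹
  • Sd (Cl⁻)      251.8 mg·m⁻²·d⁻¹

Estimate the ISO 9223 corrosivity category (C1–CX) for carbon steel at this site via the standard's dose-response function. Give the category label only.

C3

carbon steel: T≤10 °C ⇒ hinge +0.150·(0.4−10) = -1.4400
  Pd branch = 1.77·Pd^0.52·e^(0.02·RH+f) = 14.43 μm/a
  Sd branch = 0.102·Sd^0.62·e^(0.033·RH+0.04·T) = 25.53 μm/a
  r_corr = 14.43 + 25.53 = 39.97 μm/a
40 μm/a falls in (25, 50] for carbon steel → category C3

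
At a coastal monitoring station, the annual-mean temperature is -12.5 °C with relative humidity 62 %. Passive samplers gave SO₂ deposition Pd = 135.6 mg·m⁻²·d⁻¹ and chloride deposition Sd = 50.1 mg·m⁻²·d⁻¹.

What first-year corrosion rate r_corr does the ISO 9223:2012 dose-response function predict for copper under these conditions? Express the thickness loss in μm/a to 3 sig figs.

r_corr = 0.192 μm/a

copper: temperature factor f = +0.126·(-22.5) = -2.8350
  Pd branch = 0.0053·Pd^0.26·e^(0.059·RH+f) = 0.04326 μm/a
  Sd branch = 0.01025·Sd^0.27·e^(0.036·RH+0.049·T) = 0.1489 μm/a
  r_corr = 0.04326 + 0.1489 = 0.1922 μm/a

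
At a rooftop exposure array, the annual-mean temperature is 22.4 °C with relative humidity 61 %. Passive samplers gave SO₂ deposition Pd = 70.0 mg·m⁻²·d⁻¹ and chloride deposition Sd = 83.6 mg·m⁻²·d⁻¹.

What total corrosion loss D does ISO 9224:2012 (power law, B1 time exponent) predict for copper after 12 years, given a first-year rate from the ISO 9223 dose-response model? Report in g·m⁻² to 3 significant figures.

D(12) = 53.1 g·m⁻²

copper: f(T) = -0.080·(T−10) [T>10 °C] = -0.9920
  SO₂ term: 0.0053·70.0^0.26·exp(0.059·61-0.9920) = 0.2169
  Sd branch = 0.01025·Sd^0.27·e^(0.036·RH+0.049·T) = 0.9122 μm/a
  sum: 0.2169 + 0.9122 → r_corr = 1.129 μm/a
Long-term exponent b (ISO 9224 Table 2, B1) = 0.667
  D(12) = 1.129 × 12^0.667 = 1.129 × 5.246 = 5.923 μm
  Mass loss = 5.923 μm × 8.96 g/cm³ = 53.07 g·m⁻²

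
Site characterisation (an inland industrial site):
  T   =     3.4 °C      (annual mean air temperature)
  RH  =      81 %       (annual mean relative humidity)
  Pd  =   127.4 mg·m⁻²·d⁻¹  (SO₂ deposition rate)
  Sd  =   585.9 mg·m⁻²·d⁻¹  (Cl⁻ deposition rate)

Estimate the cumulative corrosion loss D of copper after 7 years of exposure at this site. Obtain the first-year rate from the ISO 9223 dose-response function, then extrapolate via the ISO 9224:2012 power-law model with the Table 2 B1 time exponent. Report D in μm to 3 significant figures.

copper: f(T) = +0.126·(T−10) [T≤10 °C] = -0.8316
  SO₂ term: 0.0053·127.4^0.26·exp(0.059·81-0.8316) = 0.9682
  Sd branch = 0.01025·Sd^0.27·e^(0.036·RH+0.049·T) = 1.25 μm/a
  r_corr = 0.9682 + 1.25 = 2.218 μm/a
Power-law: D(7) = r_corr · 7^0.667
  D(7) = 2.218 × 7^0.667 = 2.218 × 3.662 = 8.121 μm

D(7) = 8.12 μm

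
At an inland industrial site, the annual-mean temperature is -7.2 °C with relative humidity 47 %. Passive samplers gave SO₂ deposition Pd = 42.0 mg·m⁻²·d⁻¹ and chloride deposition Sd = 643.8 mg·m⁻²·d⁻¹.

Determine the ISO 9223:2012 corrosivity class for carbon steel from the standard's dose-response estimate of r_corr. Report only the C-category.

carbon steel: f(T) = +0.150·(T−10) [T≤10 °C] = -2.5800
  sulphur-dioxide contribution → 2.398 μm/a
  chloride contribution → 19.89 μm/a
  ⇒ r_corr(carbon steel) = 22.28 μm/a
ISO 9223 Table 2 (carbon steel): 1.3 < 22.3 ≤ 25 μm/a ⇒ C2

C2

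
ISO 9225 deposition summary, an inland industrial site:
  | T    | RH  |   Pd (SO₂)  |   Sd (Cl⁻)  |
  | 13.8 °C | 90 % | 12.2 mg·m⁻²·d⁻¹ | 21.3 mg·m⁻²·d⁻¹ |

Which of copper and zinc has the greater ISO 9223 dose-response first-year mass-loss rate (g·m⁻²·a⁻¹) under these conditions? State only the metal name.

copper

copper: f(T) = -0.080·(T−10) [T>10 °C] = -0.3040
  SO₂ term: 0.0053·12.2^0.26·exp(0.059·90-0.3040) = 1.516
  Sd branch = 0.01025·Sd^0.27·e^(0.036·RH+0.049·T) = 1.175 μm/a
  r_corr = 1.516 + 1.175 = 2.692 μm/a
  mass loss = 2.692 μm/a × 8.96 g/cm³ = 24.12 g·m⁻²·a⁻¹
zinc: f(T) = -0.071·(T−10) [T>10 °C] = -0.2698
  Pd branch = 0.0129·Pd^0.44·e^(0.046·RH+f) = 1.859 μm/a
  Sd branch = 0.0175·Sd^0.57·e^(0.008·RH+0.085·T) = 0.6643 μm/a
  r_corr = 1.859 + 0.6643 = 2.524 μm/a
  mass loss = 2.524 μm/a × 7.14 g/cm³ = 18.02 g·m⁻²·a⁻¹
Ordering by g·m⁻²·a⁻¹: copper (24.1) > zinc (18)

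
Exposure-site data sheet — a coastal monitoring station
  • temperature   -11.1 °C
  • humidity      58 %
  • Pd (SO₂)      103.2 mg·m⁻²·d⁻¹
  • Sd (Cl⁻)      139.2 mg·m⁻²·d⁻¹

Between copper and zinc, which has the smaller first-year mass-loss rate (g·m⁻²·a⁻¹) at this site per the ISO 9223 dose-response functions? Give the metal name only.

copper

copper: temperature factor f = +0.126·(-21.1) = -2.6586
  SO₂ term: 0.0053·103.2^0.26·exp(0.059·58-2.6586) = 0.03796
  Cl⁻ term: 0.01025·139.2^0.27·exp(0.036·58+0.049·-11.1) = 0.182
  r_corr = 0.03796 + 0.182 = 0.22 μm/a
  mass loss = 0.22 μm/a × 8.96 g/cm³ = 1.971 g·m⁻²·a⁻¹
zinc: f(T) = +0.038·(T−10) [T≤10 °C] = -0.8018
  SO₂ term: 0.0129·103.2^0.44·exp(0.046·58-0.8018) = 0.6413
  Sd branch = 0.0175·Sd^0.57·e^(0.008·RH+0.085·T) = 0.1806 μm/a
  r_corr = 0.6413 + 0.1806 = 0.8219 μm/a
  mass loss = 0.8219 μm/a × 7.14 g/cm³ = 5.869 g·m⁻²·a⁻¹
Ordering by g·m⁻²·a⁻¹: zinc (5.87) > copper (1.97)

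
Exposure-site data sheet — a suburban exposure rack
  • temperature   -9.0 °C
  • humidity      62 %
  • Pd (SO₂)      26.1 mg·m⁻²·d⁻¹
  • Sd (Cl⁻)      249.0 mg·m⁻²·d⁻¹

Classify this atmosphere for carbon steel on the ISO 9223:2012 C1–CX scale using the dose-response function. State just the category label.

carbon steel: temperature factor f = +0.150·(-19.0) = -2.8500
  sulphur-dioxide contribution → 1.929 μm/a
  chloride contribution → 16.84 μm/a
  total first-year rate 18.77 μm/a
Category bounds: 1.3…25 μm/a bracket r_corr ⇒ C2

C2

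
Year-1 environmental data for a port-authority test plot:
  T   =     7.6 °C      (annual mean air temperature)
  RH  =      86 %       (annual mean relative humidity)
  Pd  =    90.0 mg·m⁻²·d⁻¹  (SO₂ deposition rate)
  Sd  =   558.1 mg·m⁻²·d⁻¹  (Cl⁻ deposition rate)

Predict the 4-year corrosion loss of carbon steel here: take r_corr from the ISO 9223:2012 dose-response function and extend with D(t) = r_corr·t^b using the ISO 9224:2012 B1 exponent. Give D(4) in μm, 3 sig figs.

carbon steel: temperature factor f = +0.150·(-2.4) = -0.3600
  sulphur-dioxide contribution → 71.58 μm/a
  chloride contribution → 119.2 μm/a
  total first-year rate 190.7 μm/a
ISO 9224: D(t) = r_corr · t^b with b = 0.523 (carbon steel, B1)
  D(4) = 190.7 × 4^0.523 = 190.7 × 2.065 = 393.8 μm

D(4) = 394 μm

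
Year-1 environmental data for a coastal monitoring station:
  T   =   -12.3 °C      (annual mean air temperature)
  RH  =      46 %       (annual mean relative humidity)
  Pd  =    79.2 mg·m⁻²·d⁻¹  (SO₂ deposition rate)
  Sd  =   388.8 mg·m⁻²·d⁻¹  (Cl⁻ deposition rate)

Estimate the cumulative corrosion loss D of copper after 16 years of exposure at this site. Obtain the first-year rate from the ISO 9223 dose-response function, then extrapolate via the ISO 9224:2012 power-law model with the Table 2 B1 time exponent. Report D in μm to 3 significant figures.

D(16) = 1.03 μm

copper: f(T) = +0.126·(T−10) [T≤10 °C] = -2.8098
  Pd branch = 0.0053·Pd^0.26·e^(0.059·RH+f) = 0.01501 μm/a
  Cl⁻ term: 0.01025·388.8^0.27·exp(0.036·46+0.049·-12.3) = 0.147
  sum: 0.01501 + 0.147 → r_corr = 0.162 μm/a
Long-term exponent b (ISO 9224 Table 2, B1) = 0.667
  D(16) = 0.162 × 16^0.667 = 0.162 × 6.355 = 1.03 μm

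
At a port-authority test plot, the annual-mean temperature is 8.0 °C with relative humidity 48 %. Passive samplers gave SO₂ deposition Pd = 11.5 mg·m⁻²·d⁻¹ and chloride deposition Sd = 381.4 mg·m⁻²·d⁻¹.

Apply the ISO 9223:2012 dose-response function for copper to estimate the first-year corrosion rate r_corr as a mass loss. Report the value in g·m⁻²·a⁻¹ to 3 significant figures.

r_corr = 4.99 g·m⁻²·a⁻¹

copper: temperature factor f = +0.126·(-2.0) = -0.2520
  sulphur-dioxide contribution → 0.132 μm/a
  chloride contribution → 0.425 μm/a
  ⇒ r_corr(copper) = 0.557 μm/a
Convert to mass loss: 0.557 μm/a × 8.96 g/cm³ = 4.991 g·m⁻²·a⁻¹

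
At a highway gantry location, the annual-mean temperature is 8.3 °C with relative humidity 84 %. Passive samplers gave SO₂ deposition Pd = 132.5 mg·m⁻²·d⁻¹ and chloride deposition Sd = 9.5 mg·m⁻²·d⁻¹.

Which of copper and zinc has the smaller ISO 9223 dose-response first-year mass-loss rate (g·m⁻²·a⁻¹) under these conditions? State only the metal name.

copper

copper: temperature factor f = +0.126·(-1.7) = -0.2142
  sulphur-dioxide contribution → 2.165 μm/a
  chloride contribution → 0.5816 μm/a
  total first-year rate 2.746 μm/a
  mass loss = 2.746 μm/a × 8.96 g/cm³ = 24.61 g·m⁻²·a⁻¹
zinc: temperature factor f = +0.038·(-1.7) = -0.0646
  sulphur-dioxide contribution → 4.948 μm/a
  chloride contribution → 0.2504 μm/a
  ⇒ r_corr(zinc) = 5.198 μm/a
  mass loss = 5.198 μm/a × 7.14 g/cm³ = 37.12 g·m⁻²·a⁻¹
Ordering by g·m⁻²·a⁻¹: zinc (37.1) > copper (24.6)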